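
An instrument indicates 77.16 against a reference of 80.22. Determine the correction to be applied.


Correction = standard - reading
= 80.22 - 77.16
= 3.0600

3.0600


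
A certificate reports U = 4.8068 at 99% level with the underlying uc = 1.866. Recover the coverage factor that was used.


k = U / uc
k = 4.8068 / 1.866
k = 2.576

2.576


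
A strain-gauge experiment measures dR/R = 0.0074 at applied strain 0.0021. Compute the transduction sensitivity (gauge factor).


GF = (dR/R) / epsilon
= 0.0074 / 0.0021
= 3.5238

3.5238


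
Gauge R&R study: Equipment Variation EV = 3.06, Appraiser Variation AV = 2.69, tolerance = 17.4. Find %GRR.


GRR = sqrt(EV^2 + AV^2) = sqrt(3.06^2 + 2.69^2) = 4.0742729
%GRR = GRR / tol * 100 = 4.0742729 / 17.4 * 100
%GRR = 23.4154

23.4154


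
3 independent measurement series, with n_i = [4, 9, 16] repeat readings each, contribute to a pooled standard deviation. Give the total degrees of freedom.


nu = sum_i (n_i - 1)
nu = ((4 - 1) + (9 - 1) + (16 - 1))
nu = 3 + 8 + 15
nu = 26

26


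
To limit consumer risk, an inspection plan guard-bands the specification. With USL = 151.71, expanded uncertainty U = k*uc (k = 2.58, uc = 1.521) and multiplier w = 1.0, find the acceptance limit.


U = k * uc = 2.58 * 1.521 = 3.92418
guard band g = w * U = 1.0 * 3.92418 = 3.92418
AL = USL - g = 151.71 - 3.92418
AL = 147.7858

147.7858


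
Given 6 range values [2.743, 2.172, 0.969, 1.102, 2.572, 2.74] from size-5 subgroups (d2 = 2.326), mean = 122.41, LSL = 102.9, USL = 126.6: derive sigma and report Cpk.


R_bar = (2.743 + 2.172 + 0.969 + 1.102 + 2.572 + 2.74) / 6 = 2.0496667
sigma = R_bar / d2 = 2.0496667 / 2.326 = 0.88119807
Cp = (USL - LSL)/(6*sigma) = (126.6 - 102.9)/(6*0.88119807) = 4.4825
Cpu = (126.6 - 122.41)/(3*0.88119807) = 1.5850
Cpl = (122.41 - 102.9)/(3*0.88119807) = 7.3801
Cpk = min(Cpu, Cpl) = 1.5850

1.5850


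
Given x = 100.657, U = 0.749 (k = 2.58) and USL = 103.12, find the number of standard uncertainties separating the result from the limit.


u = U / k = 0.749 / 2.58 = 0.29031008
margin = |USL - x| = |103.12 - 100.657| = 2.463
z = margin / u = 2.463 / 0.29031008
z = 8.4840

8.4840


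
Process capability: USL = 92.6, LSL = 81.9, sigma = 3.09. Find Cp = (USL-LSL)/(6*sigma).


Cp = (USL - LSL) / (6 * sigma)
= (92.6 - 81.9) / (6 * 3.09)
= 10.7000 / 18.5400
= 0.5771

0.5771


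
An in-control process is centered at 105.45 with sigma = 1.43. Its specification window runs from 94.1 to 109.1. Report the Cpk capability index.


Cpu = (USL - mean) / (3*sigma) = (109.1 - 105.45) / (3*1.43) = 0.8508
Cpl = (mean - LSL) / (3*sigma) = (105.45 - 94.1) / (3*1.43) = 2.6457
Cpk = min(Cpu, Cpl) = 0.8508

0.8508


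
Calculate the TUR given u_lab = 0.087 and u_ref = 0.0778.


TUR = u_lab / u_ref
= 0.087 / 0.0778
= 1.1183

1.1183


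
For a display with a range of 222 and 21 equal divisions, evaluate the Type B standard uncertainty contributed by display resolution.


resolution = range / divisions
resolution = 222 / 21 = 10.571429
u_res = resolution / (2*sqrt(3))
u_res = 10.571429 / 3.4641016
u_res = 3.0517

3.0517


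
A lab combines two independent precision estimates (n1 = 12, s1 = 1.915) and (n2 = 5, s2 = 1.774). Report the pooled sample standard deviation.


s_p = sqrt(((n1-1)*s1^2 + (n2-1)*s2^2) / (n1+n2-2))
numerator = (12-1)*1.915^2 + (5-1)*1.774^2 = 40.339475 + 12.588304 = 52.927779
denominator = 12 + 5 - 2 = 15
s_p^2 = 52.927779 / 15 = 3.5285186
s_p = sqrt(3.5285186) = 1.8784

1.8784


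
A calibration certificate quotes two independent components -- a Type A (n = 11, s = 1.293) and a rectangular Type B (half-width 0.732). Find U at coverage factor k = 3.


u_A = s / sqrt(n) = 1.293 / sqrt(11) = 0.38985417
u_B = half_width / sqrt(3) = 0.732 / sqrt(3) = 0.4226204
uc = sqrt(u_A^2 + u_B^2) = sqrt(0.38985417^2 + 0.4226204^2) = 0.57497328
U = k * uc = 3 * 0.57497328
U = 1.7249

1.7249


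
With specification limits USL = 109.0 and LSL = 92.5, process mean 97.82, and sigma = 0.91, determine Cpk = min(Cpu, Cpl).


Cpu = (USL - mean) / (3*sigma) = (109.0 - 97.82) / (3*0.91) = 4.0952
Cpl = (mean - LSL) / (3*sigma) = (97.82 - 92.5) / (3*0.91) = 1.9487
Cpk = min(Cpu, Cpl) = 1.9487

1.9487


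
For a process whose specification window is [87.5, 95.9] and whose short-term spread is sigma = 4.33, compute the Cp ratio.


Cp = (USL - LSL) / (6 * sigma)
= (95.9 - 87.5) / (6 * 4.33)
= 8.4000 / 25.9800
= 0.3233

0.3233


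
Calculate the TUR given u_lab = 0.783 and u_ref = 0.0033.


TUR = u_lab / u_ref
= 0.783 / 0.0033
= 237.2727

237.2727


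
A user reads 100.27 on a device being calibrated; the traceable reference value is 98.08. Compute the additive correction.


Correction = standard - reading
= 98.08 - 100.27
= -2.1900

-2.1900


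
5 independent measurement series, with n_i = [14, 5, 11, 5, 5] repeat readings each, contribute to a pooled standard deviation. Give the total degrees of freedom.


nu = sum_i (n_i - 1)
nu = ((14 - 1) + (5 - 1) + (11 - 1) + (5 - 1) + (5 - 1))
nu = 13 + 4 + 10 + 4 + 4
nu = 35

35


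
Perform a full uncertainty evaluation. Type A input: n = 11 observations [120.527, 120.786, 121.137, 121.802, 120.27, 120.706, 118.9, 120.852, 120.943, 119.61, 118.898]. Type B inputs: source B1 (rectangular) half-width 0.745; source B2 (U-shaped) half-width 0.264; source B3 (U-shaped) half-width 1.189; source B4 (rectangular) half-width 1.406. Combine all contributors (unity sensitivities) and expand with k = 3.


mean = (120.527 + 120.786 + 121.137 + 121.802 + 120.27 + 120.706 + 118.9 + 120.852 + 120.943 + 119.61 + 118.898) / 11 = 120.4028182
s = sqrt(sum((x - mean)^2)/(n-1)) = 0.91725698
u_A = s / sqrt(n) = 0.91725698 / sqrt(11) = 0.27656339
u_B1 = 0.745 / sqrt(3) = 0.43012595
u_B2 = 0.264 / sqrt(2) = 0.18667619
u_B3 = 1.189 / sqrt(2) = 0.84074996
u_B4 = 1.406 / sqrt(3) = 0.81175448
uc = sqrt(0.27656339^2 + 0.43012595^2 + 0.18667619^2 + 0.84074996^2 + 0.81175448^2) = 1.2892438
U = k * uc = 3 * 1.2892438
U = 3.8677

3.8677


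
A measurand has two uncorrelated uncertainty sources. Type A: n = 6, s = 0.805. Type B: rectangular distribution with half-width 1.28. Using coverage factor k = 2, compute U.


u_A = s / sqrt(n) = 0.805 / sqrt(6) = 0.32863987
u_B = half_width / sqrt(3) = 1.28 / sqrt(3) = 0.73900834
uc = sqrt(u_A^2 + u_B^2) = sqrt(0.32863987^2 + 0.73900834^2) = 0.80878767
U = k * uc = 2 * 0.80878767
U = 1.6176

1.6176


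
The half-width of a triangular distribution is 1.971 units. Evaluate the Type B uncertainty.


u_B = half_width / sqrt(6)
u_B = 1.971 / 2.4494897
u_B = 0.8047

0.8047


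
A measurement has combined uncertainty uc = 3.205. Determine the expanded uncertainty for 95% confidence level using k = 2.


U = k * uc
U = 2 * 3.205
U = 6.4100

6.4100


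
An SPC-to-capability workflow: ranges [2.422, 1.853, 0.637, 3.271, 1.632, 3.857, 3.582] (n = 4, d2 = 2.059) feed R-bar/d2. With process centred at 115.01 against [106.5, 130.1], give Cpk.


R_bar = (2.422 + 1.853 + 0.637 + 3.271 + 1.632 + 3.857 + 3.582) / 7 = 2.4648571
sigma = R_bar / d2 = 2.4648571 / 2.059 = 1.1971137
Cp = (USL - LSL)/(6*sigma) = (130.1 - 106.5)/(6*1.1971137) = 3.2857
Cpu = (130.1 - 115.01)/(3*1.1971137) = 4.2018
Cpl = (115.01 - 106.5)/(3*1.1971137) = 2.3696
Cpk = min(Cpu, Cpl) = 2.3696

2.3696


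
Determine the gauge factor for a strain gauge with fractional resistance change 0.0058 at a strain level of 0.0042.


GF = (dR/R) / epsilon
= 0.0058 / 0.0042
= 1.3810

1.3810


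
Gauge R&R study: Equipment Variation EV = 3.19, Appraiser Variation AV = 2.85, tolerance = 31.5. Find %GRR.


GRR = sqrt(EV^2 + AV^2) = sqrt(3.19^2 + 2.85^2) = 4.2776863
%GRR = GRR / tol * 100 = 4.2776863 / 31.5 * 100
%GRR = 13.5800

13.5800


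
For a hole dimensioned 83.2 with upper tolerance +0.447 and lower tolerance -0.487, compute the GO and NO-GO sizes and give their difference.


GO = nominal - lower_tol (smallest hole = maximum material condition)
GO = 83.2 - 0.487 = 82.713
NO-GO = nominal + upper_tol (largest hole = least material condition)
NO-GO = 83.2 + 0.447 = 83.647
spread = NO-GO - GO = 83.647 - 82.713 = 0.9340

0.9340


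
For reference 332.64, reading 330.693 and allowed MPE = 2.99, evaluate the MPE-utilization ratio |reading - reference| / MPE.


e = indication - reference = 330.693 - 332.64 = -1.9470
|e| = 1.9470
ratio = |e| / MPE = 1.9470 / 2.99
ratio = 0.6512

0.6512


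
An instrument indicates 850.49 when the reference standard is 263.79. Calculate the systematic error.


Systematic error = measured - true
= 850.49 - 263.79
= 586.7000

586.7000


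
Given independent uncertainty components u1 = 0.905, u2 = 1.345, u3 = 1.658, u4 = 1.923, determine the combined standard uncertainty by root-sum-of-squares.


uc = sqrt(0.905^2 + 1.345^2 + 1.658^2 + 1.923^2)
uc = sqrt(9.074943)
uc = 3.0125

3.0125


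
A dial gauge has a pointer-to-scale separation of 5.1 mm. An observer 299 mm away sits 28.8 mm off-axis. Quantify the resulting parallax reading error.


error = h * offset / d
= 5.1 * 28.8 / 299
= 0.4912

0.4912


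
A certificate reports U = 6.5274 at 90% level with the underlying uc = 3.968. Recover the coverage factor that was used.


k = U / uc
k = 6.5274 / 3.968
k = 1.645

1.645


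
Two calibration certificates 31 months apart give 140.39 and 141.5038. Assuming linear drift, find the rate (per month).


rate = (v2 - v1) / months
= (141.5038 - 140.39) / 31
= 1.1138 / 31
= 0.0359

0.0359


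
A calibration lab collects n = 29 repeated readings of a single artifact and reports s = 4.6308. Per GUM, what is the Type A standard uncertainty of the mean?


u_A = s / sqrt(n)
u_A = 4.6308 / sqrt(29)
u_A = 4.6308 / 5.3851648
u_A = 0.8599

0.8599


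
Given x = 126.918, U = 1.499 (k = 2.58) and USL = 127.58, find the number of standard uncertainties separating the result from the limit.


u = U / k = 1.499 / 2.58 = 0.58100775
margin = |USL - x| = |127.58 - 126.918| = 0.662
z = margin / u = 0.662 / 0.58100775
z = 1.1394

1.1394


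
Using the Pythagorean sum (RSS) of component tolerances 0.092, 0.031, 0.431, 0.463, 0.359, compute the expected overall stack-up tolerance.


RSS = sqrt(0.092^2 + 0.031^2 + 0.431^2 + 0.463^2 + 0.359^2)
= sqrt(0.538436)
= 0.7338

0.7338


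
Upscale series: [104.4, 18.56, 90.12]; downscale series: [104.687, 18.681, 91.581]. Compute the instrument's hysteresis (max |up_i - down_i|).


|104.4 - 104.687| = 0.2870
|18.56 - 18.681| = 0.1210
|90.12 - 91.581| = 1.4610
hysteresis = max(diffs) = 1.4610

1.4610


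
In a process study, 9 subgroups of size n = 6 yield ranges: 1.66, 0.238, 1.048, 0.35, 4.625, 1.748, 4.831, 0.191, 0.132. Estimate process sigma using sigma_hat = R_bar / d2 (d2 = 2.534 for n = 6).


R_bar = (1.66 + 0.238 + 1.048 + 0.35 + 4.625 + 1.748 + 4.831 + 0.191 + 0.132) / 9
R_bar = 14.823 / 9 = 1.647
sigma_hat = R_bar / d2 = 1.647 / 2.534 = 0.6500

0.6500


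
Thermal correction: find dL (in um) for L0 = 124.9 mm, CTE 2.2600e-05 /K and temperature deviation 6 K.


dL = L * alpha * dT
= 124.9 * 2.2600e-05 * 6
= 0.0169364 mm
dL_um = 0.0169364 * 1000 = 16.9364 um

16.9364


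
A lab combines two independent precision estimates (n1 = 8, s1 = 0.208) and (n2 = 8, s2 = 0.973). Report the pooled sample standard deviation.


s_p = sqrt(((n1-1)*s1^2 + (n2-1)*s2^2) / (n1+n2-2))
numerator = (8-1)*0.208^2 + (8-1)*0.973^2 = 0.302848 + 6.627103 = 6.929951
denominator = 8 + 8 - 2 = 14
s_p^2 = 6.929951 / 14 = 0.4949965
s_p = sqrt(0.4949965) = 0.7036

0.7036


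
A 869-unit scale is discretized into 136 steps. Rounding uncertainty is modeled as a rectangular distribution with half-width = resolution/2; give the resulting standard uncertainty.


resolution = range / divisions
resolution = 869 / 136 = 6.3897059
u_res = resolution / (2*sqrt(3))
u_res = 6.3897059 / 3.4641016
u_res = 1.8445

1.8445


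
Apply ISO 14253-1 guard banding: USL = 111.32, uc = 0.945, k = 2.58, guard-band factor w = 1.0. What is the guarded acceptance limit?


U = k * uc = 2.58 * 0.945 = 2.4381
guard band g = w * U = 1.0 * 2.4381 = 2.4381
AL = USL - g = 111.32 - 2.4381
AL = 108.8819

108.8819


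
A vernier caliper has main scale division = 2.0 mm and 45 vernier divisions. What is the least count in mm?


LC = MSD / n_div
= 2.0 / 45
= 0.0444

0.0444


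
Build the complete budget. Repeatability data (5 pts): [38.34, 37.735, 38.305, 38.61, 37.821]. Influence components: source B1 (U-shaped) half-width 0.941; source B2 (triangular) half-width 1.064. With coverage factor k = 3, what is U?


mean = (38.34 + 37.735 + 38.305 + 38.61 + 37.821) / 5 = 38.1622
s = sqrt(sum((x - mean)^2)/(n-1)) = 0.37129732
u_A = s / sqrt(n) = 0.37129732 / sqrt(5) = 0.16604921
u_B1 = 0.941 / sqrt(2) = 0.66538748
u_B2 = 1.064 / sqrt(6) = 0.43437618
uc = sqrt(0.16604921^2 + 0.66538748^2 + 0.43437618^2) = 0.81178538
U = k * uc = 3 * 0.81178538
U = 2.4354

2.4354


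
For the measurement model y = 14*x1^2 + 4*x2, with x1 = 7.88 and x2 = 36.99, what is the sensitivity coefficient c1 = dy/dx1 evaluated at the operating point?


y = 14*x1^2 + 4*x2
dy/dx1 = 2*14*x1
Evaluate at x1 = 7.88: c1 = 28 * 7.88
c1 = 220.6400

220.6400


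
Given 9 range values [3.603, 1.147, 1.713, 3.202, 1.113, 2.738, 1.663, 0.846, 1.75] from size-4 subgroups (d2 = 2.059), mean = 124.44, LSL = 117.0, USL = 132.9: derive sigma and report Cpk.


R_bar = (3.603 + 1.147 + 1.713 + 3.202 + 1.113 + 2.738 + 1.663 + 0.846 + 1.75) / 9 = 1.975
sigma = R_bar / d2 = 1.975 / 2.059 = 0.9592035
Cp = (USL - LSL)/(6*sigma) = (132.9 - 117.0)/(6*0.9592035) = 2.7627
Cpu = (132.9 - 124.44)/(3*0.9592035) = 2.9399
Cpl = (124.44 - 117.0)/(3*0.9592035) = 2.5855
Cpk = min(Cpu, Cpl) = 2.5855

2.5855


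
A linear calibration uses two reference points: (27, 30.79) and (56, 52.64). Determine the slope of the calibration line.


slope = (y2 - y1) / (x2 - x1)
= (52.64 - 30.79) / (56 - 27)
= 21.8500 / 29
= 0.7534

0.7534


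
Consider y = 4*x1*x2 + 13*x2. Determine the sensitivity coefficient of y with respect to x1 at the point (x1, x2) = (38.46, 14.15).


y = 4*x1*x2 + 13*x2
dy/dx1 = 4*x2
Evaluate at x2 = 14.15: c1 = 4 * 14.15
c1 = 56.6000

56.6000


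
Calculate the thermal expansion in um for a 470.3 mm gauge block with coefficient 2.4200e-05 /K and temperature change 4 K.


dL = L * alpha * dT
= 470.3 * 2.4200e-05 * 4
= 0.0455250 mm
dL_um = 0.0455250 * 1000 = 45.5250 um

45.5250


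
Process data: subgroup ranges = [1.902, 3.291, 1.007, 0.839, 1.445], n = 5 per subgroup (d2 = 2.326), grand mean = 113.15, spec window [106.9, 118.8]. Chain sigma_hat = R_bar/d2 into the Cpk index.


R_bar = (1.902 + 3.291 + 1.007 + 0.839 + 1.445) / 5 = 1.6968
sigma = R_bar / d2 = 1.6968 / 2.326 = 0.72949269
Cp = (USL - LSL)/(6*sigma) = (118.8 - 106.9)/(6*0.72949269) = 2.7188
Cpu = (118.8 - 113.15)/(3*0.72949269) = 2.5817
Cpl = (113.15 - 106.9)/(3*0.72949269) = 2.8559
Cpk = min(Cpu, Cpl) = 2.5817

2.5817


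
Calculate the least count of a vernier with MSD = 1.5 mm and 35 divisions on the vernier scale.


LC = MSD / n_div
= 1.5 / 35
= 0.0429

0.0429


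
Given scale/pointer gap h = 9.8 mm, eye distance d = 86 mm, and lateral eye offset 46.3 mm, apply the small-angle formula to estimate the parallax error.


error = h * offset / d
= 9.8 * 46.3 / 86
= 5.2760

5.2760


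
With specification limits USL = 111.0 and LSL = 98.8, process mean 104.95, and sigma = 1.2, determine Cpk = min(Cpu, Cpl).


Cpu = (USL - mean) / (3*sigma) = (111.0 - 104.95) / (3*1.2) = 1.6806
Cpl = (mean - LSL) / (3*sigma) = (104.95 - 98.8) / (3*1.2) = 1.7083
Cpk = min(Cpu, Cpl) = 1.6806

1.6806


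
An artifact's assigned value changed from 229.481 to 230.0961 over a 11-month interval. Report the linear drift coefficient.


rate = (v2 - v1) / months
= (230.0961 - 229.481) / 11
= 0.6151 / 11
= 0.0559

0.0559


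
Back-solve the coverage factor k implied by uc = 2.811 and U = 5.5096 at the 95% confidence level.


k = U / uc
k = 5.5096 / 2.811
k = 1.96

1.96


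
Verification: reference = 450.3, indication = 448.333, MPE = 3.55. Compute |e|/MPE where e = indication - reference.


e = indication - reference = 448.333 - 450.3 = -1.9670
|e| = 1.9670
ratio = |e| / MPE = 1.9670 / 3.55
ratio = 0.5541

0.5541


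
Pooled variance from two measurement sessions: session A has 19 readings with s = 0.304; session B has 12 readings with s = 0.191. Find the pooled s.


s_p = sqrt(((n1-1)*s1^2 + (n2-1)*s2^2) / (n1+n2-2))
numerator = (19-1)*0.304^2 + (12-1)*0.191^2 = 1.663488 + 0.401291 = 2.064779
denominator = 19 + 12 - 2 = 29
s_p^2 = 2.064779 / 29 = 0.071199276
s_p = sqrt(0.071199276) = 0.2668

0.2668


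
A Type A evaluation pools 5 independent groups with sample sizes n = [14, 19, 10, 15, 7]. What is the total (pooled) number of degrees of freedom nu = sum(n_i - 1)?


nu = sum_i (n_i - 1)
nu = ((14 - 1) + (19 - 1) + (10 - 1) + (15 - 1) + (7 - 1))
nu = 13 + 18 + 9 + 14 + 6
nu = 60

60


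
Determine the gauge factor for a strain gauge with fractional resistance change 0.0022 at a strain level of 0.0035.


GF = (dR/R) / epsilon
= 0.0022 / 0.0035
= 0.6286

0.6286


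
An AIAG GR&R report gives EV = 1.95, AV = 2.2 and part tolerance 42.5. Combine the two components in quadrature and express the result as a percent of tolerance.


GRR = sqrt(EV^2 + AV^2) = sqrt(1.95^2 + 2.2^2) = 2.9398129
%GRR = GRR / tol * 100 = 2.9398129 / 42.5 * 100
%GRR = 6.9172

6.9172


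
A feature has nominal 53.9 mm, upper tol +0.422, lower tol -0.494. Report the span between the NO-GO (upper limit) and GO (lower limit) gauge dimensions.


GO = nominal - lower_tol (smallest hole = maximum material condition)
GO = 53.9 - 0.494 = 53.406
NO-GO = nominal + upper_tol (largest hole = least material condition)
NO-GO = 53.9 + 0.422 = 54.322
spread = NO-GO - GO = 54.322 - 53.406 = 0.9160

0.9160


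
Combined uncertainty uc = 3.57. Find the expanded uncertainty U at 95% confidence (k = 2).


U = k * uc
U = 2 * 3.57
U = 7.1400

7.1400


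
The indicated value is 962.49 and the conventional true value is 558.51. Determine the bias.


Systematic error = measured - true
= 962.49 - 558.51
= 403.9800

403.9800


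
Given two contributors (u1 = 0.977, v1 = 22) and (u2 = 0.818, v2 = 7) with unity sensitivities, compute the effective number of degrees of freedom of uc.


uc = sqrt(u1^2 + u2^2) = sqrt(0.977^2 + 0.818^2) = 1.2742264
v_eff = uc^4 / (u1^4/v1 + u2^4/v2)
= 1.2742264^4 / (0.977^4/22 + 0.818^4/7)
= 2.6362488 / 0.10537579
v_eff = 25.0176

25.0176


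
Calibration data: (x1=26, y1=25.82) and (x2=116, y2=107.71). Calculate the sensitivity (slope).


slope = (y2 - y1) / (x2 - x1)
= (107.71 - 25.82) / (116 - 26)
= 81.8900 / 90
= 0.9099

0.9099


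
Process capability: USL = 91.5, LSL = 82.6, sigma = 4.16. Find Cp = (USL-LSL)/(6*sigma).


Cp = (USL - LSL) / (6 * sigma)
= (91.5 - 82.6) / (6 * 4.16)
= 8.9000 / 24.9600
= 0.3566

0.3566


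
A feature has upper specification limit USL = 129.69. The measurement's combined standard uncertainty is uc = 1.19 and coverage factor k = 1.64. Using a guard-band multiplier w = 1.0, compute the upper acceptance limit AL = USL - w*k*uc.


U = k * uc = 1.64 * 1.19 = 1.9516
guard band g = w * U = 1.0 * 1.9516 = 1.9516
AL = USL - g = 129.69 - 1.9516
AL = 127.7384

127.7384


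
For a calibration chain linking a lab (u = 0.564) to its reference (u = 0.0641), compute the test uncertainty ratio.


TUR = u_lab / u_ref
= 0.564 / 0.0641
= 8.7988

8.7988


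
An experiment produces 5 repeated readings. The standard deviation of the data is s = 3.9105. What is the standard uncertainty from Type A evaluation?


u_A = s / sqrt(n)
u_A = 3.9105 / sqrt(5)
u_A = 3.9105 / 2.236068
u_A = 1.7488

1.7488


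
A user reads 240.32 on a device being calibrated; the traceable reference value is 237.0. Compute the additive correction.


Correction = standard - reading
= 237.0 - 240.32
= -3.3200

-3.3200


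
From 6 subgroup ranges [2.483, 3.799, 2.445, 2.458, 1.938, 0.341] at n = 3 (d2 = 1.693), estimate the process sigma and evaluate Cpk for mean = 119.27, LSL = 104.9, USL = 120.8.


R_bar = (2.483 + 3.799 + 2.445 + 2.458 + 1.938 + 0.341) / 6 = 2.244
sigma = R_bar / d2 = 2.244 / 1.693 = 1.3254578
Cp = (USL - LSL)/(6*sigma) = (120.8 - 104.9)/(6*1.3254578) = 1.9993
Cpu = (120.8 - 119.27)/(3*1.3254578) = 0.3848
Cpl = (119.27 - 104.9)/(3*1.3254578) = 3.6138
Cpk = min(Cpu, Cpl) = 0.3848

0.3848


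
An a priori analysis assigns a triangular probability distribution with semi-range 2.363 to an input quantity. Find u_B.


u_B = half_width / sqrt(6)
u_B = 2.363 / 2.4494897
u_B = 0.9647

0.9647


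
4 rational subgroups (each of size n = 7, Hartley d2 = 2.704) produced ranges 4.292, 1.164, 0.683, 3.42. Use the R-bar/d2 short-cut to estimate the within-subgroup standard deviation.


R_bar = (4.292 + 1.164 + 0.683 + 3.42) / 4
R_bar = 9.559 / 4 = 2.38975
sigma_hat = R_bar / d2 = 2.38975 / 2.704 = 0.8838

0.8838


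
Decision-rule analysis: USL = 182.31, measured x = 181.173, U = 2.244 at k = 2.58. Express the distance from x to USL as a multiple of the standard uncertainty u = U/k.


u = U / k = 2.244 / 2.58 = 0.86976744
margin = |USL - x| = |182.31 - 181.173| = 1.137
z = margin / u = 1.137 / 0.86976744
z = 1.3072

1.3072


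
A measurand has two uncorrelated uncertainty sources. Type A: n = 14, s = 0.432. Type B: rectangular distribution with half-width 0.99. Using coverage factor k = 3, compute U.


u_A = s / sqrt(n) = 0.432 / sqrt(14) = 0.11545686
u_B = half_width / sqrt(3) = 0.99 / sqrt(3) = 0.57157677
uc = sqrt(u_A^2 + u_B^2) = sqrt(0.11545686^2 + 0.57157677^2) = 0.58312116
U = k * uc = 3 * 0.58312116
U = 1.7494

1.7494


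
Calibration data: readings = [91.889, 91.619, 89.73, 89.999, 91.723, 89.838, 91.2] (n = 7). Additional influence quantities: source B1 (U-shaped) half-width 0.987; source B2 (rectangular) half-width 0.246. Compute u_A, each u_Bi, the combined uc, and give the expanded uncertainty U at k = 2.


mean = (91.889 + 91.619 + 89.73 + 89.999 + 91.723 + 89.838 + 91.2) / 7 = 90.85685714
s = sqrt(sum((x - mean)^2)/(n-1)) = 0.96245579
u_A = s / sqrt(n) = 0.96245579 / sqrt(7) = 0.3637741
u_B1 = 0.987 / sqrt(2) = 0.69791439
u_B2 = 0.246 / sqrt(3) = 0.14202817
uc = sqrt(0.3637741^2 + 0.69791439^2 + 0.14202817^2) = 0.79974252
U = k * uc = 2 * 0.79974252
U = 1.5995

1.5995


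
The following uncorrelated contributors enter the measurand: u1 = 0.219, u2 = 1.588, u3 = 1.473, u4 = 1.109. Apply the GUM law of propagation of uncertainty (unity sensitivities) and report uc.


uc = sqrt(0.219^2 + 1.588^2 + 1.473^2 + 1.109^2)
uc = sqrt(5.969315)
uc = 2.4432

2.4432


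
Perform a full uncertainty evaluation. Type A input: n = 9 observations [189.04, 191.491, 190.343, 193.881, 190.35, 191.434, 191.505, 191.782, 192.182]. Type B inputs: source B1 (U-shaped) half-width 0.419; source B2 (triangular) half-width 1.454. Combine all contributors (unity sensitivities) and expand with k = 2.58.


mean = (189.04 + 191.491 + 190.343 + 193.881 + 190.35 + 191.434 + 191.505 + 191.782 + 192.182) / 9 = 191.3342222
s = sqrt(sum((x - mean)^2)/(n-1)) = 1.3547915
u_A = s / sqrt(n) = 1.3547915 / sqrt(9) = 0.45159717
u_B1 = 0.419 / sqrt(2) = 0.29627774
u_B2 = 1.454 / sqrt(6) = 0.59359301
uc = sqrt(0.45159717^2 + 0.29627774^2 + 0.59359301^2) = 0.80254169
U = k * uc = 2.58 * 0.80254169
U = 2.0706

2.0706


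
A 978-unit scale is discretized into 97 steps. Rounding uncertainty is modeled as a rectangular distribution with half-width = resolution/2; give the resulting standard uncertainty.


resolution = range / divisions
resolution = 978 / 97 = 10.082474
u_res = resolution / (2*sqrt(3))
u_res = 10.082474 / 3.4641016
u_res = 2.9106

2.9106


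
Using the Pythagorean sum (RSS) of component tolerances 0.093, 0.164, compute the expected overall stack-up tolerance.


RSS = sqrt(0.093^2 + 0.164^2)
= sqrt(0.035545)
= 0.1885

0.1885


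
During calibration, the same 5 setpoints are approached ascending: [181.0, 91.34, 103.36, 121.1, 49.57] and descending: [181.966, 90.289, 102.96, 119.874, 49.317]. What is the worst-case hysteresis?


|181.0 - 181.966| = 0.9660
|91.34 - 90.289| = 1.0510
|103.36 - 102.96| = 0.4000
|121.1 - 119.874| = 1.2260
|49.57 - 49.317| = 0.2530
hysteresis = max(diffs) = 1.2260

1.2260


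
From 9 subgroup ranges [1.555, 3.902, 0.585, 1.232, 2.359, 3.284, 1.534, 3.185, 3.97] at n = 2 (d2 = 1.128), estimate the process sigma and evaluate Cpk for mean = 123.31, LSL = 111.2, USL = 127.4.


R_bar = (1.555 + 3.902 + 0.585 + 1.232 + 2.359 + 3.284 + 1.534 + 3.185 + 3.97) / 9 = 2.4006667
sigma = R_bar / d2 = 2.4006667 / 1.128 = 2.1282506
Cp = (USL - LSL)/(6*sigma) = (127.4 - 111.2)/(6*2.1282506) = 1.2686
Cpu = (127.4 - 123.31)/(3*2.1282506) = 0.6406
Cpl = (123.31 - 111.2)/(3*2.1282506) = 1.8967
Cpk = min(Cpu, Cpl) = 0.6406

0.6406


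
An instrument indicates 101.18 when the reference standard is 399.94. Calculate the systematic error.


Systematic error = measured - true
= 101.18 - 399.94
= -298.7600

-298.7600


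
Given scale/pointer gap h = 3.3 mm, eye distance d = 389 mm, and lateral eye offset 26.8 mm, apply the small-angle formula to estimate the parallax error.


error = h * offset / d
= 3.3 * 26.8 / 389
= 0.2274

0.2274


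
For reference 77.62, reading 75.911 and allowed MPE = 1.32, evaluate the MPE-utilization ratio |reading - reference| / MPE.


e = indication - reference = 75.911 - 77.62 = -1.7090
|e| = 1.7090
ratio = |e| / MPE = 1.7090 / 1.32
ratio = 1.2947

1.2947


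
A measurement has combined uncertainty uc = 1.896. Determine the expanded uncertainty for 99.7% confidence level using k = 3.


U = k * uc
U = 3 * 1.896
U = 5.6880

5.6880


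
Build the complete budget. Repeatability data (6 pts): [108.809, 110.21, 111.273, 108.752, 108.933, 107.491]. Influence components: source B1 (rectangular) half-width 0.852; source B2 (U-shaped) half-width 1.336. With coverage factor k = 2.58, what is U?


mean = (108.809 + 110.21 + 111.273 + 108.752 + 108.933 + 107.491) / 6 = 109.2446667
s = sqrt(sum((x - mean)^2)/(n-1)) = 1.3153717
u_A = s / sqrt(n) = 1.3153717 / sqrt(6) = 0.53699825
u_B1 = 0.852 / sqrt(3) = 0.49190243
u_B2 = 1.336 / sqrt(2) = 0.94469466
uc = sqrt(0.53699825^2 + 0.49190243^2 + 0.94469466^2) = 1.1928047
U = k * uc = 2.58 * 1.1928047
U = 3.0774

3.0774


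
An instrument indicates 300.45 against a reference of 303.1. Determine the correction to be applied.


Correction = standard - reading
= 303.1 - 300.45
= 2.6500

2.6500


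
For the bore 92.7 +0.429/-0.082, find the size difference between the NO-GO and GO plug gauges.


GO = nominal - lower_tol (smallest hole = maximum material condition)
GO = 92.7 - 0.082 = 92.618
NO-GO = nominal + upper_tol (largest hole = least material condition)
NO-GO = 92.7 + 0.429 = 93.129
spread = NO-GO - GO = 93.129 - 92.618 = 0.5110

0.5110


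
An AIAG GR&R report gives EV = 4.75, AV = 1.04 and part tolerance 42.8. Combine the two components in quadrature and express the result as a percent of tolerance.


GRR = sqrt(EV^2 + AV^2) = sqrt(4.75^2 + 1.04^2) = 4.8625199
%GRR = GRR / tol * 100 = 4.8625199 / 42.8 * 100
%GRR = 11.3610

11.3610


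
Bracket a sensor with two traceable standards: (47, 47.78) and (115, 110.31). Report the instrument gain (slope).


slope = (y2 - y1) / (x2 - x1)
= (110.31 - 47.78) / (115 - 47)
= 62.5300 / 68
= 0.9196

0.9196


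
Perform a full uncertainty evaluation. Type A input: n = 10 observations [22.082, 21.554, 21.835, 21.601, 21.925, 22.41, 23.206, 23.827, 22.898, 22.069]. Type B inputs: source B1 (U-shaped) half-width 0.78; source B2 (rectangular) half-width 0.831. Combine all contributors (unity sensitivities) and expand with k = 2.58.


mean = (22.082 + 21.554 + 21.835 + 21.601 + 21.925 + 22.41 + 23.206 + 23.827 + 22.898 + 22.069) / 10 = 22.3407
s = sqrt(sum((x - mean)^2)/(n-1)) = 0.74599345
u_A = s / sqrt(n) = 0.74599345 / sqrt(10) = 0.23590384
u_B1 = 0.78 / sqrt(2) = 0.55154329
u_B2 = 0.831 / sqrt(3) = 0.47977807
uc = sqrt(0.23590384^2 + 0.55154329^2 + 0.47977807^2) = 0.76813906
U = k * uc = 2.58 * 0.76813906
U = 1.9818

1.9818


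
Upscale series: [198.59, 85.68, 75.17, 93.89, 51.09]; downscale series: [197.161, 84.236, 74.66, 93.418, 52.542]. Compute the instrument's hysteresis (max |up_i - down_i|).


|198.59 - 197.161| = 1.4290
|85.68 - 84.236| = 1.4440
|75.17 - 74.66| = 0.5100
|93.89 - 93.418| = 0.4720
|51.09 - 52.542| = 1.4520
hysteresis = max(diffs) = 1.4520

1.4520


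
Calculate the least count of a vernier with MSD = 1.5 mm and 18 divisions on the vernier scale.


LC = MSD / n_div
= 1.5 / 18
= 0.0833

0.0833


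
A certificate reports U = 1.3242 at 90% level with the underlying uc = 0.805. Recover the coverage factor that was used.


k = U / uc
k = 1.3242 / 0.805
k = 1.645

1.645


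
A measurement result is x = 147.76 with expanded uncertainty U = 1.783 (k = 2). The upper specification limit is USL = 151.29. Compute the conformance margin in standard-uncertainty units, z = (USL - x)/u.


u = U / k = 1.783 / 2 = 0.8915
margin = |USL - x| = |151.29 - 147.76| = 3.53
z = margin / u = 3.53 / 0.8915
z = 3.9596

3.9596


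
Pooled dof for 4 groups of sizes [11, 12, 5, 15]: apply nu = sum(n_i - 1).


nu = sum_i (n_i - 1)
nu = ((11 - 1) + (12 - 1) + (5 - 1) + (15 - 1))
nu = 10 + 11 + 4 + 14
nu = 39

39


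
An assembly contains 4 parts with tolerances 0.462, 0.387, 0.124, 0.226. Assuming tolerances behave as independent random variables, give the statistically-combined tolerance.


RSS = sqrt(0.462^2 + 0.387^2 + 0.124^2 + 0.226^2)
= sqrt(0.429665)
= 0.6555

0.6555


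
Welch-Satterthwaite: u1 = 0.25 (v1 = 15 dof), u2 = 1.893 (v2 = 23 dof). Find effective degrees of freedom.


uc = sqrt(u1^2 + u2^2) = sqrt(0.25^2 + 1.893^2) = 1.9094368
v_eff = uc^4 / (u1^4/v1 + u2^4/v2)
= 1.9094368^4 / (0.25^4/15 + 1.893^4/23)
= 13.292943 / 0.55856941
v_eff = 23.7982

23.7982


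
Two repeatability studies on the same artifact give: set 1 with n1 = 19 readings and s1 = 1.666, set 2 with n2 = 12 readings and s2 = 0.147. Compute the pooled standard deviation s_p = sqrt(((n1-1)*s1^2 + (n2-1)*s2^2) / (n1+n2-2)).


s_p = sqrt(((n1-1)*s1^2 + (n2-1)*s2^2) / (n1+n2-2))
numerator = (19-1)*1.666^2 + (12-1)*0.147^2 = 49.960008 + 0.237699 = 50.197707
denominator = 19 + 12 - 2 = 29
s_p^2 = 50.197707 / 29 = 1.7309554
s_p = sqrt(1.7309554) = 1.3157

1.3157


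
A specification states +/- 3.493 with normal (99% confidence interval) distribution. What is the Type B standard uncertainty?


u_B = half_width / 2.576
u_B = 3.493 / 2.576
u_B = 1.3560

1.3560


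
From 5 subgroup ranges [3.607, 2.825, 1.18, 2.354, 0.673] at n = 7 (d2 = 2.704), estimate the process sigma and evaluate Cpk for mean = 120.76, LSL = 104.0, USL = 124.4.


R_bar = (3.607 + 2.825 + 1.18 + 2.354 + 0.673) / 5 = 2.1278
sigma = R_bar / d2 = 2.1278 / 2.704 = 0.78690828
Cp = (USL - LSL)/(6*sigma) = (124.4 - 104.0)/(6*0.78690828) = 4.3207
Cpu = (124.4 - 120.76)/(3*0.78690828) = 1.5419
Cpl = (120.76 - 104.0)/(3*0.78690828) = 7.0995
Cpk = min(Cpu, Cpl) = 1.5419

1.5419


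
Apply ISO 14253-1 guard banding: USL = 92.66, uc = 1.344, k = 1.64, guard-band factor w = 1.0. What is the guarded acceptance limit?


U = k * uc = 1.64 * 1.344 = 2.20416
guard band g = w * U = 1.0 * 2.20416 = 2.20416
AL = USL - g = 92.66 - 2.20416
AL = 90.4558

90.4558


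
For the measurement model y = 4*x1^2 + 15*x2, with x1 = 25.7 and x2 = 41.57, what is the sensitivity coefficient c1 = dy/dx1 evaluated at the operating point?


y = 4*x1^2 + 15*x2
dy/dx1 = 2*4*x1
Evaluate at x1 = 25.7: c1 = 8 * 25.7
c1 = 205.6000

205.6000


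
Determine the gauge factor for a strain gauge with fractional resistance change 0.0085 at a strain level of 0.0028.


GF = (dR/R) / epsilon
= 0.0085 / 0.0028
= 3.0357

3.0357


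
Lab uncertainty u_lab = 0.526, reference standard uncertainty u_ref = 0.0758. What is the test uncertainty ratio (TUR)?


TUR = u_lab / u_ref
= 0.526 / 0.0758
= 6.9393

6.9393


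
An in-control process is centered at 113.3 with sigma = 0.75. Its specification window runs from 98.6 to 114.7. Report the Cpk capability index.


Cpu = (USL - mean) / (3*sigma) = (114.7 - 113.3) / (3*0.75) = 0.6222
Cpl = (mean - LSL) / (3*sigma) = (113.3 - 98.6) / (3*0.75) = 6.5333
Cpk = min(Cpu, Cpl) = 0.6222

0.6222


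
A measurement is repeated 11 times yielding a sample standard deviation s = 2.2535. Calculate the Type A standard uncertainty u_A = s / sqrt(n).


u_A = s / sqrt(n)
u_A = 2.2535 / sqrt(11)
u_A = 2.2535 / 3.3166248
u_A = 0.6795

0.6795


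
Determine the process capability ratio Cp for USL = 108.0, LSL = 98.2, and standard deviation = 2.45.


Cp = (USL - LSL) / (6 * sigma)
= (108.0 - 98.2) / (6 * 2.45)
= 9.8000 / 14.7000
= 0.6667

0.6667


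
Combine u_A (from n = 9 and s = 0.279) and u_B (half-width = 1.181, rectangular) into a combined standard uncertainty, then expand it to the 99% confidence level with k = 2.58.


u_A = s / sqrt(n) = 0.279 / sqrt(9) = 0.093
u_B = half_width / sqrt(3) = 1.181 / sqrt(3) = 0.68185067
uc = sqrt(u_A^2 + u_B^2) = sqrt(0.093^2 + 0.68185067^2) = 0.68816374
U = k * uc = 2.58 * 0.68816374
U = 1.7755

1.7755


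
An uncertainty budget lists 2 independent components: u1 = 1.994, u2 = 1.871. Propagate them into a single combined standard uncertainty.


uc = sqrt(1.994^2 + 1.871^2)
uc = sqrt(7.476677)
uc = 2.7344

2.7344


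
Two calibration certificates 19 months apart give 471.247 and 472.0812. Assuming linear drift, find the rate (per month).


rate = (v2 - v1) / months
= (472.0812 - 471.247) / 19
= 0.8342 / 19
= 0.0439

0.0439


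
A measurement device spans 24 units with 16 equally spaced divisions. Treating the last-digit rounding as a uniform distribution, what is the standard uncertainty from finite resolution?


resolution = range / divisions
resolution = 24 / 16 = 1.5
u_res = resolution / (2*sqrt(3))
u_res = 1.5 / 3.4641016
u_res = 0.4330

0.4330


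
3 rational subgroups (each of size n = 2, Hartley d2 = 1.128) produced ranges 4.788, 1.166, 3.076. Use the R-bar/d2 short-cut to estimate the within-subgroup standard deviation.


R_bar = (4.788 + 1.166 + 3.076) / 3
R_bar = 9.03 / 3 = 3.01
sigma_hat = R_bar / d2 = 3.01 / 1.128 = 2.6684

2.6684


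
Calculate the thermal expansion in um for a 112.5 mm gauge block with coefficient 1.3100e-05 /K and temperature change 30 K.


dL = L * alpha * dT
= 112.5 * 1.3100e-05 * 30
= 0.0442125 mm
dL_um = 0.0442125 * 1000 = 44.2125 um

44.2125


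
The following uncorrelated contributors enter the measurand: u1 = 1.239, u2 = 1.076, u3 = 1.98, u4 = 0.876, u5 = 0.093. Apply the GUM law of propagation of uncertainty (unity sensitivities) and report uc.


uc = sqrt(1.239^2 + 1.076^2 + 1.98^2 + 0.876^2 + 0.093^2)
uc = sqrt(7.389322)
uc = 2.7183

2.7183


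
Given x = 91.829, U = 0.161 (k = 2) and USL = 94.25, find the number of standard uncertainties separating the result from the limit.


u = U / k = 0.161 / 2 = 0.0805
margin = |USL - x| = |94.25 - 91.829| = 2.421
z = margin / u = 2.421 / 0.0805
z = 30.0745

30.0745


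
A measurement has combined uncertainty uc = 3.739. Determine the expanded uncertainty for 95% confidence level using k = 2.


U = k * uc
U = 2 * 3.739
U = 7.4780

7.4780


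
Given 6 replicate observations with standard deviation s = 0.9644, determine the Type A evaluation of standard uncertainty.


u_A = s / sqrt(n)
u_A = 0.9644 / sqrt(6)
u_A = 0.9644 / 2.4494897
u_A = 0.3937

0.3937


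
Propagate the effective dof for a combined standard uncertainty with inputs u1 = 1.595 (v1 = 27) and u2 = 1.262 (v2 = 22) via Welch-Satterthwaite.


uc = sqrt(u1^2 + u2^2) = sqrt(1.595^2 + 1.262^2) = 2.0338803
v_eff = uc^4 / (u1^4/v1 + u2^4/v2)
= 2.0338803^4 / (1.595^4/27 + 1.262^4/22)
= 17.112031 / 0.35500218
v_eff = 48.2026

48.2026


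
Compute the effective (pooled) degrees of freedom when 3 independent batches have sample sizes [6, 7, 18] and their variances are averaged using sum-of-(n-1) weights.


nu = sum_i (n_i - 1)
nu = ((6 - 1) + (7 - 1) + (18 - 1))
nu = 5 + 6 + 17
nu = 28

28


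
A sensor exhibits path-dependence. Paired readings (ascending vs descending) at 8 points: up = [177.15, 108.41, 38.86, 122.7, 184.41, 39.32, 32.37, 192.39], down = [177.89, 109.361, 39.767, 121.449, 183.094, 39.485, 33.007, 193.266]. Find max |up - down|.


|177.15 - 177.89| = 0.7400
|108.41 - 109.361| = 0.9510
|38.86 - 39.767| = 0.9070
|122.7 - 121.449| = 1.2510
|184.41 - 183.094| = 1.3160
|39.32 - 39.485| = 0.1650
|32.37 - 33.007| = 0.6370
|192.39 - 193.266| = 0.8760
hysteresis = max(diffs) = 1.3160

1.3160


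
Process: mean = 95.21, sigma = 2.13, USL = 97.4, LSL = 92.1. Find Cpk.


Cpu = (USL - mean) / (3*sigma) = (97.4 - 95.21) / (3*2.13) = 0.3427
Cpl = (mean - LSL) / (3*sigma) = (95.21 - 92.1) / (3*2.13) = 0.4867
Cpk = min(Cpu, Cpl) = 0.3427

0.3427


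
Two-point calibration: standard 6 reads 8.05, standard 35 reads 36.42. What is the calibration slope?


slope = (y2 - y1) / (x2 - x1)
= (36.42 - 8.05) / (35 - 6)
= 28.3700 / 29
= 0.9783

0.9783


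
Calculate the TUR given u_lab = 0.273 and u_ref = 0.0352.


TUR = u_lab / u_ref
= 0.273 / 0.0352
= 7.7557

7.7557


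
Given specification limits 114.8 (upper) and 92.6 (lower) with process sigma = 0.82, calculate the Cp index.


Cp = (USL - LSL) / (6 * sigma)
= (114.8 - 92.6) / (6 * 0.82)
= 22.2000 / 4.9200
= 4.5122

4.5122


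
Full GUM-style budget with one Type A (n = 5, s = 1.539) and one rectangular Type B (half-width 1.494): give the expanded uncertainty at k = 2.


u_A = s / sqrt(n) = 1.539 / sqrt(5) = 0.68826172
u_B = half_width / sqrt(3) = 1.494 / sqrt(3) = 0.8625613
uc = sqrt(u_A^2 + u_B^2) = sqrt(0.68826172^2 + 0.8625613^2) = 1.1035018
U = k * uc = 2 * 1.1035018
U = 2.2070

2.2070


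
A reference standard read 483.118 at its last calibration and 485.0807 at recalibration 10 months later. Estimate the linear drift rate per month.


rate = (v2 - v1) / months
= (485.0807 - 483.118) / 10
= 1.9627 / 10
= 0.1963

0.1963


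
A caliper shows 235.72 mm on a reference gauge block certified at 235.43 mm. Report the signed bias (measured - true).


Systematic error = measured - true
= 235.72 - 235.43
= 0.2900

0.2900


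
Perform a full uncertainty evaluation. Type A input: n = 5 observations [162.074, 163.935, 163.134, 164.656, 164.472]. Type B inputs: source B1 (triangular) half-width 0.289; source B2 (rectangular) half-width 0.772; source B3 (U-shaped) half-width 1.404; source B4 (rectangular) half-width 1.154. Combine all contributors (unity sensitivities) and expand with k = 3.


mean = (162.074 + 163.935 + 163.134 + 164.656 + 164.472) / 5 = 163.6542
s = sqrt(sum((x - mean)^2)/(n-1)) = 1.0628839
u_A = s / sqrt(n) = 1.0628839 / sqrt(5) = 0.47533613
u_B1 = 0.289 / sqrt(6) = 0.11798376
u_B2 = 0.772 / sqrt(3) = 0.44571441
u_B3 = 1.404 / sqrt(2) = 0.99277792
u_B4 = 1.154 / sqrt(3) = 0.66626221
uc = sqrt(0.47533613^2 + 0.11798376^2 + 0.44571441^2 + 0.99277792^2 + 0.66626221^2) = 1.3667623
U = k * uc = 3 * 1.3667623
U = 4.1003

4.1003


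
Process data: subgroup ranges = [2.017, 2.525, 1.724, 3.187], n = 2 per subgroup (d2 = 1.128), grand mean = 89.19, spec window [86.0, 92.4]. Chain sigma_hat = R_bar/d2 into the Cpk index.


R_bar = (2.017 + 2.525 + 1.724 + 3.187) / 4 = 2.36325
sigma = R_bar / d2 = 2.36325 / 1.128 = 2.0950798
Cp = (USL - LSL)/(6*sigma) = (92.4 - 86.0)/(6*2.0950798) = 0.5091
Cpu = (92.4 - 89.19)/(3*2.0950798) = 0.5107
Cpl = (89.19 - 86.0)/(3*2.0950798) = 0.5075
Cpk = min(Cpu, Cpl) = 0.5075

0.5075


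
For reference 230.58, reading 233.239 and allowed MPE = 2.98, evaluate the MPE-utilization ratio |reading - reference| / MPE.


e = indication - reference = 233.239 - 230.58 = 2.6590
|e| = 2.6590
ratio = |e| / MPE = 2.6590 / 2.98
ratio = 0.8923

0.8923
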